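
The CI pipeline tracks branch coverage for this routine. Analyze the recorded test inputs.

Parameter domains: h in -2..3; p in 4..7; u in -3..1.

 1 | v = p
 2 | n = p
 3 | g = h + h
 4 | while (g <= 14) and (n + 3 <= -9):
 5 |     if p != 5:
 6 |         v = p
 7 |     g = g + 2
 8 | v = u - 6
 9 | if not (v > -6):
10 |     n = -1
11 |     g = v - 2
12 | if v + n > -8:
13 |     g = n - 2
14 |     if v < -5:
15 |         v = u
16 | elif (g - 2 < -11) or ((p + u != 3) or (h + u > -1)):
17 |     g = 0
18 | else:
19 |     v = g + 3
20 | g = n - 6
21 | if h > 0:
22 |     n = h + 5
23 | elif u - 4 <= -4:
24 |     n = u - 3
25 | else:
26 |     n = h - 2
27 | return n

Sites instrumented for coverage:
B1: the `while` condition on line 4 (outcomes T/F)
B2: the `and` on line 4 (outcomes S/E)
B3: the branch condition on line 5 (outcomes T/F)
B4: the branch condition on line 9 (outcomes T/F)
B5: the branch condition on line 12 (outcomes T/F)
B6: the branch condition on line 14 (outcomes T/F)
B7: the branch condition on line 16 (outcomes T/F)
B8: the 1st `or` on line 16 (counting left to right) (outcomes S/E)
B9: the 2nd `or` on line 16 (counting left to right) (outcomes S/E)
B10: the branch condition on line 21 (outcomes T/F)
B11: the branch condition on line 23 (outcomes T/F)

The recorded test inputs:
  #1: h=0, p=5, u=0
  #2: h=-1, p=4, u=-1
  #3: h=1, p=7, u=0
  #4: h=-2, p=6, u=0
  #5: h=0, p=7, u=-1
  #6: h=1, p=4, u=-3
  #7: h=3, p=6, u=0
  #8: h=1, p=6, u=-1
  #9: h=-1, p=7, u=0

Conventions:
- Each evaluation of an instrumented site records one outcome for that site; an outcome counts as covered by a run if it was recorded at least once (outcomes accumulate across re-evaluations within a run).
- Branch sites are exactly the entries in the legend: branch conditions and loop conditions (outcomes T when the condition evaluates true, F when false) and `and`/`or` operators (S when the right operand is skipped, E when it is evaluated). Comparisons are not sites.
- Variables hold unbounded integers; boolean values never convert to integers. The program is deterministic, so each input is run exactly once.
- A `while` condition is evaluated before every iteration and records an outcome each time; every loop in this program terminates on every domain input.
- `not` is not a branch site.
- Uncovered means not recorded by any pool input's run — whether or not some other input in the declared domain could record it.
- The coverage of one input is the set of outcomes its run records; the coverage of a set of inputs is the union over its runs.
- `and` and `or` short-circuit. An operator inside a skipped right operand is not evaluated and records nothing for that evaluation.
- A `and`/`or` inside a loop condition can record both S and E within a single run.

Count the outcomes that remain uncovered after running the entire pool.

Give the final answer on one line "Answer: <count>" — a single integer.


#1 (h=0, p=5, u=0) -> B2->E, B1->F, B4->T, B5->T, B6->T, B10->F, B11->T; covered: B1=F, B2=E, B4=T, B5=T, B6=T, B10=F, B11=T
#2 (h=-1, p=4, u=-1) -> B2->E, B1->F, B4->T, B5->F, B8->E, B9->E, B7->F, B10->F, B11->T; covered: B1=F, B2=E, B4=T, B5=F, B7=F, B8=E, B9=E, B10=F, B11=T
#3 (h=1, p=7, u=0) -> B2->E, B1->F, B4->T, B5->T, B6->T, B10->T; covered: B1=F, B2=E, B4=T, B5=T, B6=T, B10=T
#4 (h=-2, p=6, u=0) -> B2->E, B1->F, B4->T, B5->T, B6->T, B10->F, B11->T; covered: B1=F, B2=E, B4=T, B5=T, B6=T, B10=F, B11=T
#5 (h=0, p=7, u=-1) -> B2->E, B1->F, B4->T, B5->F, B8->E, B9->S, B7->T, B10->F, B11->T; covered: B1=F, B2=E, B4=T, B5=F, B7=T, B8=E, B9=S, B10=F, B11=T
#6 (h=1, p=4, u=-3) -> B2->E, B1->F, B4->T, B5->F, B8->S, B7->T, B10->T; covered: B1=F, B2=E, B4=T, B5=F, B7=T, B8=S, B10=T
#7 (h=3, p=6, u=0) -> B2->E, B1->F, B4->T, B5->T, B6->T, B10->T; covered: B1=F, B2=E, B4=T, B5=T, B6=T, B10=T
#8 (h=1, p=6, u=-1) -> B2->E, B1->F, B4->T, B5->F, B8->E, B9->S, B7->T, B10->T; covered: B1=F, B2=E, B4=T, B5=F, B7=T, B8=E, B9=S, B10=T
#9 (h=-1, p=7, u=0) -> B2->E, B1->F, B4->T, B5->T, B6->T, B10->F, B11->T; covered: B1=F, B2=E, B4=T, B5=T, B6=T, B10=F, B11=T
union over the pool: B1=F, B2=E, B4=T, B5=T, B5=F, B6=T, B7=T, B7=F, B8=S, B8=E, B9=S, B9=E, B10=T, B10=F, B11=T
uncovered (7 of 22): B1=T, B2=S, B3=T, B3=F, B4=F, B6=F, B11=F
Answer: 7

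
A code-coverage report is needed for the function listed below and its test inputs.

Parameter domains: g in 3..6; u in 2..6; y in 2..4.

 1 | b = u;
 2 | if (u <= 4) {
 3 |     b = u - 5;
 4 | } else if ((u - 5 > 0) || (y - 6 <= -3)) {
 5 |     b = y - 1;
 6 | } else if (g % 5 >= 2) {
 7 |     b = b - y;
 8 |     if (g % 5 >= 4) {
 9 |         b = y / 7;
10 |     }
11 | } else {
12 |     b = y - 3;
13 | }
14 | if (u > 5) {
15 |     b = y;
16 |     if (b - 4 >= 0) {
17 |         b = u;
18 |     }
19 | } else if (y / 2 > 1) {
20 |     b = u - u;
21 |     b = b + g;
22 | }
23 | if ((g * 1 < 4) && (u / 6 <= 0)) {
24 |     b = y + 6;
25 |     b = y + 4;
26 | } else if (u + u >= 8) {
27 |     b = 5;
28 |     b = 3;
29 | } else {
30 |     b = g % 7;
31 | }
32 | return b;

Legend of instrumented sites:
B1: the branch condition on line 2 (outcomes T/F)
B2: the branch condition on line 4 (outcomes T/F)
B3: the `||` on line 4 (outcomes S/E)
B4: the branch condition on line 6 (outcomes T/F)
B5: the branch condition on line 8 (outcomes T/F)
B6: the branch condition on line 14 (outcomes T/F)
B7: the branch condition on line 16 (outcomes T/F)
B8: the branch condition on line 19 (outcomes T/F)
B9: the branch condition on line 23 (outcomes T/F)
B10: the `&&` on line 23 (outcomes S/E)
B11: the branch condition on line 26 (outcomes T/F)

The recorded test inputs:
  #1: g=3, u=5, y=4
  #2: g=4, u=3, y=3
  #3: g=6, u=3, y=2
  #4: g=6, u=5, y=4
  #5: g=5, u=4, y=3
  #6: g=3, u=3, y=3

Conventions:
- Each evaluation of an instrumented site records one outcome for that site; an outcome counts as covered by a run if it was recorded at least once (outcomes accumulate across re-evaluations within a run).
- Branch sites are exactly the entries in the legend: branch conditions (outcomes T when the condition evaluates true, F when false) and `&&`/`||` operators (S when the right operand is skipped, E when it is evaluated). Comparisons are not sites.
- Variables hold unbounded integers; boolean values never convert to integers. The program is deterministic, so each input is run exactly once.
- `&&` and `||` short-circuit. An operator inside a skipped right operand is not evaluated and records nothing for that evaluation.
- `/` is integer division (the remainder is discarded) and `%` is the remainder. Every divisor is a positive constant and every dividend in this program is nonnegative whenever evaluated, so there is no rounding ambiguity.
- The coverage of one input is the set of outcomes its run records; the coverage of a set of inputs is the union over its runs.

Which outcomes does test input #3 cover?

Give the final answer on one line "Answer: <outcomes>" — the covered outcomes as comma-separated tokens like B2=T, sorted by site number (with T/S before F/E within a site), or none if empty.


Event log for input #3 (g=6, u=3, y=2):
  B1->T, B6->F, B8->F, B10->S, B9->F, B11->F
distinct outcomes covered: B1=T, B6=F, B8=F, B9=F, B10=S, B11=F
Answer: B1=T, B6=F, B8=F, B9=F, B10=S, B11=F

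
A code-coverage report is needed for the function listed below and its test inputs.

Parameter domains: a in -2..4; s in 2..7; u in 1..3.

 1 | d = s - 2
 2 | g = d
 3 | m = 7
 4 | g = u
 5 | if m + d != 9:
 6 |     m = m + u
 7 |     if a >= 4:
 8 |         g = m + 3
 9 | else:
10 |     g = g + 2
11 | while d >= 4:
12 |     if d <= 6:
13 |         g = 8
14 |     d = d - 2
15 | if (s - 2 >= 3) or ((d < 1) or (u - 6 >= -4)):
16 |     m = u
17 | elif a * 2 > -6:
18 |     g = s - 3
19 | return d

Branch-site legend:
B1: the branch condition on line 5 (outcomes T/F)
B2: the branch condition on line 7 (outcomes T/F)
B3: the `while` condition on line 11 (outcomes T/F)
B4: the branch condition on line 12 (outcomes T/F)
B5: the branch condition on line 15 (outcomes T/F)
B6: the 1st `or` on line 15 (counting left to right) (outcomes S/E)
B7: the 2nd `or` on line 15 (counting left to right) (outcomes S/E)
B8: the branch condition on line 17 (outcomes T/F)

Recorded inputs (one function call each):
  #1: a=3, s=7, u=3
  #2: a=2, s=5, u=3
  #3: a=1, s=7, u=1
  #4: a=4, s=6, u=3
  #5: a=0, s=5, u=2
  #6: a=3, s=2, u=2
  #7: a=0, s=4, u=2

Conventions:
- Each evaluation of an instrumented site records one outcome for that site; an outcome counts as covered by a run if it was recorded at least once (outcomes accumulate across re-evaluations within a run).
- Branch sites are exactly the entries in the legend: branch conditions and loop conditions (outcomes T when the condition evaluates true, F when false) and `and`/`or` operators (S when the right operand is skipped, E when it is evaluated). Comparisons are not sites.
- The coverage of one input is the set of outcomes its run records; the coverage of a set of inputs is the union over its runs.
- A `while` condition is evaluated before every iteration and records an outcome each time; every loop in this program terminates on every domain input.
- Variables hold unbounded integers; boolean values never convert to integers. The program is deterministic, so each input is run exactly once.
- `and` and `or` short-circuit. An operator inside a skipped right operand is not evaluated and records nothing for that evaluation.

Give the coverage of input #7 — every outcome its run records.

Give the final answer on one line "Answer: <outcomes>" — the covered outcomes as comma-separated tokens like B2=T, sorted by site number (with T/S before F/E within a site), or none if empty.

Event log for input #7 (a=0, s=4, u=2):
  B1->F, B3->F, B6->E, B7->E, B5->T
collecting distinct outcomes: B1=F, B3=F, B5=T, B6=E, B7=E

Answer: B1=F, B3=F, B5=T, B6=E, B7=E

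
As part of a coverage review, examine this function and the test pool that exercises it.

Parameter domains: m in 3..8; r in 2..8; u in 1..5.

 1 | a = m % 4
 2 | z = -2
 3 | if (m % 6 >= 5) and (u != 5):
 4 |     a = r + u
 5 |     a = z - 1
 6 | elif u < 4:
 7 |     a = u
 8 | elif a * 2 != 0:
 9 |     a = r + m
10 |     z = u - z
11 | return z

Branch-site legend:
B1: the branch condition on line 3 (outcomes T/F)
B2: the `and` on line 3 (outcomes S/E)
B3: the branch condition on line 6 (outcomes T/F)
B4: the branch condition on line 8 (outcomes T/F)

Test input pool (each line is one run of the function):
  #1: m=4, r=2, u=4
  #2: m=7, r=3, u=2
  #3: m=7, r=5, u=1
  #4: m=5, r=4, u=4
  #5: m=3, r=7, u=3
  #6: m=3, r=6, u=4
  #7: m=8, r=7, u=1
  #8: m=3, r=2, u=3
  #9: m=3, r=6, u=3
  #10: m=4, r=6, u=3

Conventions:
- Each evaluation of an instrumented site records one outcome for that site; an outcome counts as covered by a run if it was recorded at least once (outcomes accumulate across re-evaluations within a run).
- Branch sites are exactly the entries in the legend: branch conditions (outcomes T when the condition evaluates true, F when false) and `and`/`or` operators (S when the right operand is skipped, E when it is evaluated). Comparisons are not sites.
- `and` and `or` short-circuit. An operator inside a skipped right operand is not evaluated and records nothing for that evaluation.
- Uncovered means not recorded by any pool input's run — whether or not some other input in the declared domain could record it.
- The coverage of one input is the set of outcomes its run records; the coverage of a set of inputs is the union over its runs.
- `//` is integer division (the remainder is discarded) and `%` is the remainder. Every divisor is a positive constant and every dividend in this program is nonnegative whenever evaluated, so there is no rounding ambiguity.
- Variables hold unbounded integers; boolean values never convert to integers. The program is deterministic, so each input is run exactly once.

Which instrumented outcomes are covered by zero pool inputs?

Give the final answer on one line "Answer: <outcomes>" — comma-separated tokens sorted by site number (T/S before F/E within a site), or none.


input #1 (m=4, r=2, u=4): events B2->S, B1->F, B3->F, B4->F; covers B1=F, B2=S, B3=F, B4=F
input #2 (m=7, r=3, u=2): events B2->S, B1->F, B3->T; covers B1=F, B2=S, B3=T
input #3 (m=7, r=5, u=1): events B2->S, B1->F, B3->T; covers B1=F, B2=S, B3=T
input #4 (m=5, r=4, u=4): events B2->E, B1->T; covers B1=T, B2=E
input #5 (m=3, r=7, u=3): events B2->S, B1->F, B3->T; covers B1=F, B2=S, B3=T
input #6 (m=3, r=6, u=4): events B2->S, B1->F, B3->F, B4->T; covers B1=F, B2=S, B3=F, B4=T
input #7 (m=8, r=7, u=1): events B2->S, B1->F, B3->T; covers B1=F, B2=S, B3=T
input #8 (m=3, r=2, u=3): events B2->S, B1->F, B3->T; covers B1=F, B2=S, B3=T
input #9 (m=3, r=6, u=3): events B2->S, B1->F, B3->T; covers B1=F, B2=S, B3=T
input #10 (m=4, r=6, u=3): events B2->S, B1->F, B3->T; covers B1=F, B2=S, B3=T
union over the pool: B1=T, B1=F, B2=S, B2=E, B3=T, B3=F, B4=T, B4=F
uncovered (0 of 8): none
Answer: none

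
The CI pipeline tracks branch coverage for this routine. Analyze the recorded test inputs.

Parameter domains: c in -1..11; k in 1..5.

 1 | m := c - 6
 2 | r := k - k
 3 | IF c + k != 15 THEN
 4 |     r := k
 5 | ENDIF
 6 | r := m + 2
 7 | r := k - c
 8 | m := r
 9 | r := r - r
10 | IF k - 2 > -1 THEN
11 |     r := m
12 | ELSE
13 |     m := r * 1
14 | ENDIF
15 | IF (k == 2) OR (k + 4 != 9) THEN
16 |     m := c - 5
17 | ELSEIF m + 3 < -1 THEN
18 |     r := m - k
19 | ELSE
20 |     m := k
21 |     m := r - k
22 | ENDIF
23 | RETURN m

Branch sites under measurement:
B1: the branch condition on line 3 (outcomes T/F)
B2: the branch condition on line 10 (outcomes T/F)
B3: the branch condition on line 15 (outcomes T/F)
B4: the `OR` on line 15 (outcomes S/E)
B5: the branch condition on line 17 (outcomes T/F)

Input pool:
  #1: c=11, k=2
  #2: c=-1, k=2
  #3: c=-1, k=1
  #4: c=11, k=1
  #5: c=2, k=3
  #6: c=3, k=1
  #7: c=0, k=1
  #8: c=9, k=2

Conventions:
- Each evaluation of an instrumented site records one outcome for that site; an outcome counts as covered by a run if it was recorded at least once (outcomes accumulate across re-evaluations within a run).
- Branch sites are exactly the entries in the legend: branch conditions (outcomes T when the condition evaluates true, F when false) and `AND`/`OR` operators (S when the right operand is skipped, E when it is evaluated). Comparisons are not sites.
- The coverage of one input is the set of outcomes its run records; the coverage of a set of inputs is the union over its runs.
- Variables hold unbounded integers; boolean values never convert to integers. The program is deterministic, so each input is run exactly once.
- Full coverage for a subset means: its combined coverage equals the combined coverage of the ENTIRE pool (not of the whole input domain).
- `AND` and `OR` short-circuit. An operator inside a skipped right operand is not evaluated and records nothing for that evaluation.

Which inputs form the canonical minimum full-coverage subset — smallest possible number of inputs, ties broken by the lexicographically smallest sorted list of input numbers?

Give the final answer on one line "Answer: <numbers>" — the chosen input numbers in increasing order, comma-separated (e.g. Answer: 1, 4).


#1 (c=11, k=2) -> B1->T, B2->T, B4->S, B3->T; covered: B1=T, B2=T, B3=T, B4=S
#2 (c=-1, k=2) -> B1->T, B2->T, B4->S, B3->T; covered: B1=T, B2=T, B3=T, B4=S
#3 (c=-1, k=1) -> B1->T, B2->F, B4->E, B3->T; covered: B1=T, B2=F, B3=T, B4=E
#4 (c=11, k=1) -> B1->T, B2->F, B4->E, B3->T; covered: B1=T, B2=F, B3=T, B4=E
#5 (c=2, k=3) -> B1->T, B2->T, B4->E, B3->T; covered: B1=T, B2=T, B3=T, B4=E
#6 (c=3, k=1) -> B1->T, B2->F, B4->E, B3->T; covered: B1=T, B2=F, B3=T, B4=E
#7 (c=0, k=1) -> B1->T, B2->F, B4->E, B3->T; covered: B1=T, B2=F, B3=T, B4=E
#8 (c=9, k=2) -> B1->T, B2->T, B4->S, B3->T; covered: B1=T, B2=T, B3=T, B4=S
pool-wide coverage (6 outcomes): B1=T, B2=T, B2=F, B3=T, B4=S, B4=E
no size-1 subset reaches all 6 outcomes (best union: 4/6)
at size 2, {1, 3} reaches all 6 outcomes; every lexicographically earlier size-2 subset fails
Answer: 1, 3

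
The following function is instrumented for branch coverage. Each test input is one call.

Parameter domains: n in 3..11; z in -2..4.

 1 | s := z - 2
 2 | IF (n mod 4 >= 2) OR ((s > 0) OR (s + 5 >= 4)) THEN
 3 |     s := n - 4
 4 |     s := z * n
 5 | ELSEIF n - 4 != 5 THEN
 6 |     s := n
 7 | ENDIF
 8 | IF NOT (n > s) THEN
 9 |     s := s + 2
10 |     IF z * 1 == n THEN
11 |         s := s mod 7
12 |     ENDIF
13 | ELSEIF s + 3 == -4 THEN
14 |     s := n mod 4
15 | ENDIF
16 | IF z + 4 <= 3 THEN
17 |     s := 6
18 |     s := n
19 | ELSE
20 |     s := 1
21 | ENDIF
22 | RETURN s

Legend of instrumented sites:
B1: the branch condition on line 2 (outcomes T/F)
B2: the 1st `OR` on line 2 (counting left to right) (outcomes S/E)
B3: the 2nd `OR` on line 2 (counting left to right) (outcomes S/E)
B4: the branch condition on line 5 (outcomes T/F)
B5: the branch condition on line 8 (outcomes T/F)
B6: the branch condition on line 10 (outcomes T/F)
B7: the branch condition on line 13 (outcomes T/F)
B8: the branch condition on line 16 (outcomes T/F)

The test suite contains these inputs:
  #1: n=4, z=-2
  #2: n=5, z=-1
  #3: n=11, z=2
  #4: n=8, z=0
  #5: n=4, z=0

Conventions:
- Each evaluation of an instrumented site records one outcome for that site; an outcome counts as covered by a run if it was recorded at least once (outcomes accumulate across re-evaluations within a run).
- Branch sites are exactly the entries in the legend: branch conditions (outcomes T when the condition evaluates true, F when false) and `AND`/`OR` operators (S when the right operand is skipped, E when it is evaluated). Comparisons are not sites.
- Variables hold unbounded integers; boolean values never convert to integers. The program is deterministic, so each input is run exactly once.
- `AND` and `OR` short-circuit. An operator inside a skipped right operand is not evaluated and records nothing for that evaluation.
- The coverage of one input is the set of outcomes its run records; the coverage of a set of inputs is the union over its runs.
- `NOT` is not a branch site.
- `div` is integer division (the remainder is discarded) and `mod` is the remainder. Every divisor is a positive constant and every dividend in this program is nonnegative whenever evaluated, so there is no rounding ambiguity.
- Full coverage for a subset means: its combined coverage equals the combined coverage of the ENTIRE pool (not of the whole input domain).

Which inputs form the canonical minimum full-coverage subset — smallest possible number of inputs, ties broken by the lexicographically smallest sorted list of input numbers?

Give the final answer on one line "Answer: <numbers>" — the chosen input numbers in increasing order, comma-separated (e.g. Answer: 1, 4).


input #1 (n=4, z=-2): covers B1=F, B2=E, B3=E, B4=T, B5=T, B6=F, B8=T
input #2 (n=5, z=-1): covers B1=F, B2=E, B3=E, B4=T, B5=T, B6=F, B8=T
input #3 (n=11, z=2): covers B1=T, B2=S, B5=T, B6=F, B8=F
input #4 (n=8, z=0): covers B1=F, B2=E, B3=E, B4=T, B5=T, B6=F, B8=F
input #5 (n=4, z=0): covers B1=F, B2=E, B3=E, B4=T, B5=T, B6=F, B8=F
the full pool covers 10 outcomes: B1=T, B1=F, B2=S, B2=E, B3=E, B4=T, B5=T, B6=F, B8=T, B8=F
every size-1 subset falls short of the 10 outcomes (best: 7/10)
size 2: inputs {1, 3} cover all 10 outcomes, and no lexicographically smaller subset of this size does
Answer: 1, 3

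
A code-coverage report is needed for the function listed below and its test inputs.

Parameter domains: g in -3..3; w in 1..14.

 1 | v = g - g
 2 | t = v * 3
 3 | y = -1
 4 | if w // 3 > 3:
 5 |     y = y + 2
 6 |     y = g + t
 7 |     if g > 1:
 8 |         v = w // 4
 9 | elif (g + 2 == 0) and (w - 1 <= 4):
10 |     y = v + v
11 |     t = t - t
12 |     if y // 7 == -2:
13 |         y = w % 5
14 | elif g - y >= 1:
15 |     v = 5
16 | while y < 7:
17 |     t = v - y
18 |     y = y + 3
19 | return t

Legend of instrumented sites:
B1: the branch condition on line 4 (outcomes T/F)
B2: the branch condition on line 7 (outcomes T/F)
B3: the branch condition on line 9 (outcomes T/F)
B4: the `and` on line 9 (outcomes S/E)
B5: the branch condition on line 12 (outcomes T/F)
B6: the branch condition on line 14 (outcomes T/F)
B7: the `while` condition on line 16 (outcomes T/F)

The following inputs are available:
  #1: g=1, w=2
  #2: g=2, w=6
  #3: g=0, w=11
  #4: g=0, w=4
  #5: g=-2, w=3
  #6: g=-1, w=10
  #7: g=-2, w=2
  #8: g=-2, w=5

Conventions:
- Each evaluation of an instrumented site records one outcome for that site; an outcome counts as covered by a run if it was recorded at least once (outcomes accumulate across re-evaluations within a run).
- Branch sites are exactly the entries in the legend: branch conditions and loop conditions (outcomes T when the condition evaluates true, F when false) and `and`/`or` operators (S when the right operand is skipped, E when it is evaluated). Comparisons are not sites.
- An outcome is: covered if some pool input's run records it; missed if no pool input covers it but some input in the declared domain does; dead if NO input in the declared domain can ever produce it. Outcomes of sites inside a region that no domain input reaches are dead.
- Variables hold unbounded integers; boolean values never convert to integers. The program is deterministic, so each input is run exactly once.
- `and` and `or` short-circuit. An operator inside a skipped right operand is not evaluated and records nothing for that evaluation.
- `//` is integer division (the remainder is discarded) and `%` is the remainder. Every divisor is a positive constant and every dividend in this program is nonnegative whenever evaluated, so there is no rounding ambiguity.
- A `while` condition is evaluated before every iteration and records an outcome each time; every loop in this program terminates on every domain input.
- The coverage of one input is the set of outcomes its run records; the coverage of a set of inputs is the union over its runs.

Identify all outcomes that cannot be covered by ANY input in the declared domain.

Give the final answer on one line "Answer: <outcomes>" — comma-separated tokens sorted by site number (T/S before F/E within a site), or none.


running all 98 domain inputs and tallying outcomes:
  B5=T: no domain input ever produces it -> dead
  reachable outcomes have witnesses, e.g. B1=T (e.g. g=-3, w=12), B1=F (e.g. g=-3, w=1), B2=T (e.g. g=2, w=12), B2=F (e.g. g=-3, w=12)
Answer: B5=T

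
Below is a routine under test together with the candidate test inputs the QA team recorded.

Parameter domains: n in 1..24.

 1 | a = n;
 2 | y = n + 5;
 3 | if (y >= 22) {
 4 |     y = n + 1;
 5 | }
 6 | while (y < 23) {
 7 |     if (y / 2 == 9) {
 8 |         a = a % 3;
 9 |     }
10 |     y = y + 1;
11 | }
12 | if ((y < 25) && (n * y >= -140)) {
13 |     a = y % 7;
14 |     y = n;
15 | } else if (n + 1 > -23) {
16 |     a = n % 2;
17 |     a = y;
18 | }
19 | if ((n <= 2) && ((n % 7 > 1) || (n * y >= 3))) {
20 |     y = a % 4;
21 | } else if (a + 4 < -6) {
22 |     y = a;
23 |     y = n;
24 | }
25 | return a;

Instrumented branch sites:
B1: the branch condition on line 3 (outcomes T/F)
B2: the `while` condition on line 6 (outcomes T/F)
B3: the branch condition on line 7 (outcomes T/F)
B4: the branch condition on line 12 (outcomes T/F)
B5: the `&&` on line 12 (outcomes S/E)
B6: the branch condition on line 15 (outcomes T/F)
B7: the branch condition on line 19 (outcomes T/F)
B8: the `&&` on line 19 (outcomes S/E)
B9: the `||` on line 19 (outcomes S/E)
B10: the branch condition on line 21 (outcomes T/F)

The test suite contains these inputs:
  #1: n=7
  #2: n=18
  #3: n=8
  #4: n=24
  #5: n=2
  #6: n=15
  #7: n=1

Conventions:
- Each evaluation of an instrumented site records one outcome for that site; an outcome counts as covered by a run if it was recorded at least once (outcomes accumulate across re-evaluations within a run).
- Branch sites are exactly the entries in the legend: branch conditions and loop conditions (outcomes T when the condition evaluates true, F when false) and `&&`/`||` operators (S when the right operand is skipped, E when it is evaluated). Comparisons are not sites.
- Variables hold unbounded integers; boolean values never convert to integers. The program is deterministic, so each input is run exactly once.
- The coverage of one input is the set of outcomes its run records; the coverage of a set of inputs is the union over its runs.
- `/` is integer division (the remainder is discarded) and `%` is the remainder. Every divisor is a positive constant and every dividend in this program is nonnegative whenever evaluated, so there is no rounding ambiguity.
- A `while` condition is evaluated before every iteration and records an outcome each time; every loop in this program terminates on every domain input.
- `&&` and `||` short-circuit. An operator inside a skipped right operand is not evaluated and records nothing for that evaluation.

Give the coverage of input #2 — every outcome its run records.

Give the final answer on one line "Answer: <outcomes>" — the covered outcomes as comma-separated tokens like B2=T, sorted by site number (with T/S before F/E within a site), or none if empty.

Tracing the run of input #2 (n=18):
  B1->T, B2->T, B3->T, B2->T, B3->F, B2->T, B3->F, B2->T, B3->F, B2->F
  B5->E, B4->T, B8->S, B7->F, B10->F
deduplicating events, the covered set is: B1=T, B2=T, B2=F, B3=T, B3=F, B4=T, B5=E, B7=F, B8=S, B10=F

Answer: B1=T, B2=T, B2=F, B3=T, B3=F, B4=T, B5=E, B7=F, B8=S, B10=F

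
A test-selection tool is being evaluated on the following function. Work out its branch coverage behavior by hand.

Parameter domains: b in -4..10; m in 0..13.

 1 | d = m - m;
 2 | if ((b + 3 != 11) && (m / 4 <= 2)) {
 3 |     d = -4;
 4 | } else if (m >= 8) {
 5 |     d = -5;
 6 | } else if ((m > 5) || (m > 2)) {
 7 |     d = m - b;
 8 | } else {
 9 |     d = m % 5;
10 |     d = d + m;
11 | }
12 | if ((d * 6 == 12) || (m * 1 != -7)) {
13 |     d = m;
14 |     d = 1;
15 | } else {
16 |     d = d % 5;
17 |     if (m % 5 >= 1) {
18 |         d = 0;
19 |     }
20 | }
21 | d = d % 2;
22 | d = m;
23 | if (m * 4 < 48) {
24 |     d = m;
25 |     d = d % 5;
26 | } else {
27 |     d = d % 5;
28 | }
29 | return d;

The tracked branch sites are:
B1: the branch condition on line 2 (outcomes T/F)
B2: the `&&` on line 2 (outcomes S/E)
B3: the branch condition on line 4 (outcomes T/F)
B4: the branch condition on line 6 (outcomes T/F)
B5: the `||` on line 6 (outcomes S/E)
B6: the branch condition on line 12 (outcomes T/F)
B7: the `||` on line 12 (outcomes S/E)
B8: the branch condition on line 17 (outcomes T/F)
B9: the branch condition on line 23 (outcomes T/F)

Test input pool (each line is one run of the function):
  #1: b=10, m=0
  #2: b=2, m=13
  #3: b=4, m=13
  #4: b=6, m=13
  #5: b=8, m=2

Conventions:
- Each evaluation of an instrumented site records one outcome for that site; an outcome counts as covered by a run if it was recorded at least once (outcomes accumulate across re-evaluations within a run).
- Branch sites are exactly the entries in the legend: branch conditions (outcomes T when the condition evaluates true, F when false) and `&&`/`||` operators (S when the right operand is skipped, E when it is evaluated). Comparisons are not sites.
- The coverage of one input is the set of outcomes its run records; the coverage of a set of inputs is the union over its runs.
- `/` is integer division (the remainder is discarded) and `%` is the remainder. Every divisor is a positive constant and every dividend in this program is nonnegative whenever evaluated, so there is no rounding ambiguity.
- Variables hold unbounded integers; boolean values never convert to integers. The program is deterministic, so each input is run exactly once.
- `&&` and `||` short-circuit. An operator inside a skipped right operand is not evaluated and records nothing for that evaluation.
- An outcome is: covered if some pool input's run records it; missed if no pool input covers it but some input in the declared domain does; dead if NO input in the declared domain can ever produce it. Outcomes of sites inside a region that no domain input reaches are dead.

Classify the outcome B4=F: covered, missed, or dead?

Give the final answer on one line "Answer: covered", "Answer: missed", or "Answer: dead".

B4=F is recorded by pool input(s) 5 -> covered

Answer: covered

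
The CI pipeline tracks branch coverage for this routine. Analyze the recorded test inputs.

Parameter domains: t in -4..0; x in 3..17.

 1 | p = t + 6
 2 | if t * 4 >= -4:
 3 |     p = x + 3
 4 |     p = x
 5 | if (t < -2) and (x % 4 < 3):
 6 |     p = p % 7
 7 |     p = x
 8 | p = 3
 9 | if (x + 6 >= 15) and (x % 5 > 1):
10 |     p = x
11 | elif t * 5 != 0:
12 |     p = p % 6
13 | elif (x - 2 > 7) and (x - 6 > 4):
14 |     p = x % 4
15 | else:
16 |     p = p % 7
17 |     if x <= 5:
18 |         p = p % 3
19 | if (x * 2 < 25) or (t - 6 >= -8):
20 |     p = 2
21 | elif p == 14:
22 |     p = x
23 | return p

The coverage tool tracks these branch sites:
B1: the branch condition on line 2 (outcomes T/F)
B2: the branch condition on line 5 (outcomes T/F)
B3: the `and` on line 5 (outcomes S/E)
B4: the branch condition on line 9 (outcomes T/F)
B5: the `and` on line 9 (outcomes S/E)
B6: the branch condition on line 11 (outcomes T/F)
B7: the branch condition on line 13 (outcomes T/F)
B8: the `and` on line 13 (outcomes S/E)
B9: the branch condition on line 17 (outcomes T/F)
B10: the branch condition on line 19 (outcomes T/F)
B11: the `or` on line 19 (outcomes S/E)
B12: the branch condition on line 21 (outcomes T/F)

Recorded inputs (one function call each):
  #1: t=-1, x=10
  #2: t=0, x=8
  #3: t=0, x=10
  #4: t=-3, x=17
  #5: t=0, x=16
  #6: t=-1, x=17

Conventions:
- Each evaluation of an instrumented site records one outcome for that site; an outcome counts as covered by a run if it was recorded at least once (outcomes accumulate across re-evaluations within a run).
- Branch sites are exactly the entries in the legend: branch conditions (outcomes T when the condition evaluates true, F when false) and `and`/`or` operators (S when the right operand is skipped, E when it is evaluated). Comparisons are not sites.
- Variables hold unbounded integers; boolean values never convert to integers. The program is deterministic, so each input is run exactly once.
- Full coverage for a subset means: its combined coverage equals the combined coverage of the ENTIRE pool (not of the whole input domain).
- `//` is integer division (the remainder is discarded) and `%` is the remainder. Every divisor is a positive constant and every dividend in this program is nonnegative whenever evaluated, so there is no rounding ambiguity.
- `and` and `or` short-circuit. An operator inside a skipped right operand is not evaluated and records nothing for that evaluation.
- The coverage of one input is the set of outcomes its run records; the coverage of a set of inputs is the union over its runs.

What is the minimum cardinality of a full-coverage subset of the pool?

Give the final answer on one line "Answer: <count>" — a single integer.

test 1 (t=-1, x=10) hits B1=T, B2=F, B3=S, B4=F, B5=E, B6=T, B10=T, B11=S
test 2 (t=0, x=8) hits B1=T, B2=F, B3=S, B4=F, B5=S, B6=F, B7=F, B8=S, B9=F, B10=T, B11=S
test 3 (t=0, x=10) hits B1=T, B2=F, B3=S, B4=F, B5=E, B6=F, B7=F, B8=E, B9=F, B10=T, B11=S
test 4 (t=-3, x=17) hits B1=F, B2=T, B3=E, B4=T, B5=E, B10=F, B11=E, B12=F
test 5 (t=0, x=16) hits B1=T, B2=F, B3=S, B4=F, B5=E, B6=F, B7=T, B8=E, B10=T, B11=E
test 6 (t=-1, x=17) hits B1=T, B2=F, B3=S, B4=T, B5=E, B10=T, B11=E
union over all inputs: B1=T, B1=F, B2=T, B2=F, B3=S, B3=E, B4=T, B4=F, B5=S, B5=E, B6=T, B6=F, B7=T, B7=F, B8=S, B8=E, B9=F, B10=T, B10=F, B11=S, B11=E, B12=F (22 outcomes)
no size-1 subset reaches all 22 outcomes (best union: 11/22)
no size-2 subset reaches all 22 outcomes (best union: 19/22)
no size-3 subset reaches all 22 outcomes (best union: 21/22)
size 4: inputs {1, 2, 4, 5} cover all 22 outcomes, and no lexicographically smaller subset of this size does

Answer: 4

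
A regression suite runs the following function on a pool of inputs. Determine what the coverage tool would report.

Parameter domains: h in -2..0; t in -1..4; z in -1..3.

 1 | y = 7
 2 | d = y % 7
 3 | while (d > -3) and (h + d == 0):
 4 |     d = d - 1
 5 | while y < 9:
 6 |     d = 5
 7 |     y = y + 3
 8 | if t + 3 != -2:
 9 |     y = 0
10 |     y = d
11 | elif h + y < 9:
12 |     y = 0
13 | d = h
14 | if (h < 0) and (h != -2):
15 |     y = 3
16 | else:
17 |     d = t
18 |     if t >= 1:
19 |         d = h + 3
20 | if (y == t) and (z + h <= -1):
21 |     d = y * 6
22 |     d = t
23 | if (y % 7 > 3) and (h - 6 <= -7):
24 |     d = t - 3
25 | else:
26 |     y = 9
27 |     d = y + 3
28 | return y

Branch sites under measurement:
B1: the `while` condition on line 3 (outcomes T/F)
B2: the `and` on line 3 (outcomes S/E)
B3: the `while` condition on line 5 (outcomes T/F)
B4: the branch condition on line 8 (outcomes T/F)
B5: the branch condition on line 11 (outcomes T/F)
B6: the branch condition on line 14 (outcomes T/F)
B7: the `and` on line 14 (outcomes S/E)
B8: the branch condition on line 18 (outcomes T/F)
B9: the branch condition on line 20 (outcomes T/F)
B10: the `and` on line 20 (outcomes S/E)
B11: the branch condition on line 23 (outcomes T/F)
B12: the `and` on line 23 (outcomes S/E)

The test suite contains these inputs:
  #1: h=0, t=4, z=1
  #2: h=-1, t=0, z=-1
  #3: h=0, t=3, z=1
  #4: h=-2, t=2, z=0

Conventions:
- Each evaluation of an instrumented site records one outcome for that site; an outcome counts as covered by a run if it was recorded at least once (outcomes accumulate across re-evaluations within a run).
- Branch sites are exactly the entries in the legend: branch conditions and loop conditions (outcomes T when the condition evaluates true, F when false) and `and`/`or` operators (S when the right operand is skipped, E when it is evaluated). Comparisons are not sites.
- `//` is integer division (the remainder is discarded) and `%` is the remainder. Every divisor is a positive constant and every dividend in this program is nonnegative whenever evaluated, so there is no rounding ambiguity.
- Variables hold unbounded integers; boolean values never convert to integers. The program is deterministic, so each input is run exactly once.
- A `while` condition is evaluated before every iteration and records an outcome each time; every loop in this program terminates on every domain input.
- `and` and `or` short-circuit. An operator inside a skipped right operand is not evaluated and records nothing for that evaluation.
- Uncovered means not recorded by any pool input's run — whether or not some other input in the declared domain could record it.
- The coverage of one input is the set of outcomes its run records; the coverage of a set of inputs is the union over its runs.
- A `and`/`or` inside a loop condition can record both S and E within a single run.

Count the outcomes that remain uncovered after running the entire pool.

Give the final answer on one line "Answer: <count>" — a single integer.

input #1, h=0, t=4, z=1: events B2->E, B1->T, B2->E, B1->F, B3->T, B3->F, B4->T, B7->S, B6->F, B8->T, B10->S, B9->F, B12->E, B11->F; outcomes B1=T, B1=F, B2=E, B3=T, B3=F, B4=T, B6=F, B7=S, B8=T, B9=F, B10=S, B11=F, B12=E
input #2, h=-1, t=0, z=-1: events B2->E, B1->F, B3->T, B3->F, B4->T, B7->E, B6->T, B10->S, B9->F, B12->S, B11->F; outcomes B1=F, B2=E, B3=T, B3=F, B4=T, B6=T, B7=E, B9=F, B10=S, B11=F, B12=S
input #3, h=0, t=3, z=1: events B2->E, B1->T, B2->E, B1->F, B3->T, B3->F, B4->T, B7->S, B6->F, B8->T, B10->S, B9->F, B12->E, B11->F; outcomes B1=T, B1=F, B2=E, B3=T, B3=F, B4=T, B6=F, B7=S, B8=T, B9=F, B10=S, B11=F, B12=E
input #4, h=-2, t=2, z=0: events B2->E, B1->F, B3->T, B3->F, B4->T, B7->E, B6->F, B8->T, B10->S, B9->F, B12->E, B11->T; outcomes B1=F, B2=E, B3=T, B3=F, B4=T, B6=F, B7=E, B8=T, B9=F, B10=S, B11=T, B12=E
union over the pool: B1=T, B1=F, B2=E, B3=T, B3=F, B4=T, B6=T, B6=F, B7=S, B7=E, B8=T, B9=F, B10=S, B11=T, B11=F, B12=S, B12=E
uncovered (7 of 24): B2=S, B4=F, B5=T, B5=F, B8=F, B9=T, B10=E

Answer: 7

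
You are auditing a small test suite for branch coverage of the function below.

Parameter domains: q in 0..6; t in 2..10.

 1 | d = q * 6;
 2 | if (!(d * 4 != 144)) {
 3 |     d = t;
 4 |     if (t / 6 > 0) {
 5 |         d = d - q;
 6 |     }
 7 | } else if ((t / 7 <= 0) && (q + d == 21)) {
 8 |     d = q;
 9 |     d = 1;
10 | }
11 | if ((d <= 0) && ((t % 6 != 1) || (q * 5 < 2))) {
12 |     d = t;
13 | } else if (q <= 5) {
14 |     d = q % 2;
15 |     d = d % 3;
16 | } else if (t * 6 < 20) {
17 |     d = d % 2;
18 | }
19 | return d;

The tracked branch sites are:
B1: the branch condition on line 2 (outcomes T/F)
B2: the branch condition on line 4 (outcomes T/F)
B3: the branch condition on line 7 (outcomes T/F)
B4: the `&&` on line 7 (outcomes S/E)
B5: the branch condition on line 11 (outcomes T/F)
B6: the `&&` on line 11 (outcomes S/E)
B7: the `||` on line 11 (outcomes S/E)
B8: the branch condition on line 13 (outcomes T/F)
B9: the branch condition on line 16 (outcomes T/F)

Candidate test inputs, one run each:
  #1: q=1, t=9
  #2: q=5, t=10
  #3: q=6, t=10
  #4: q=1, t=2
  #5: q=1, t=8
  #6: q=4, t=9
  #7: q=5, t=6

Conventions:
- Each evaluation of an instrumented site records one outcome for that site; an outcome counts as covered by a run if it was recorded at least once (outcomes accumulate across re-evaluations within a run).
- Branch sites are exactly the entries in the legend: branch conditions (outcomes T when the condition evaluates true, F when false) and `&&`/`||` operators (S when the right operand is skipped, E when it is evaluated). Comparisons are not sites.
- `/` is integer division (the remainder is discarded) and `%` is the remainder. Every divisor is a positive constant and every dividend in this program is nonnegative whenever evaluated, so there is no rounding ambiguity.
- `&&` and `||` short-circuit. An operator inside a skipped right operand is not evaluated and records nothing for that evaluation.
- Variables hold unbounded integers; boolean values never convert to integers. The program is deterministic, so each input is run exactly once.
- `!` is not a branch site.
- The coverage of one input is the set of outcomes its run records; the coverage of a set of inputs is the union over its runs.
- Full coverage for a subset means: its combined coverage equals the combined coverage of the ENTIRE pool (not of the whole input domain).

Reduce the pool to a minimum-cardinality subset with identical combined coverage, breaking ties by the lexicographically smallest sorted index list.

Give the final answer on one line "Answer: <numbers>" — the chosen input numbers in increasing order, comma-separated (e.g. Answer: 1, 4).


input #1, q=1, t=9: outcomes B1=F, B3=F, B4=S, B5=F, B6=S, B8=T
input #2, q=5, t=10: outcomes B1=F, B3=F, B4=S, B5=F, B6=S, B8=T
input #3, q=6, t=10: outcomes B1=T, B2=T, B5=F, B6=S, B8=F, B9=F
input #4, q=1, t=2: outcomes B1=F, B3=F, B4=E, B5=F, B6=S, B8=T
input #5, q=1, t=8: outcomes B1=F, B3=F, B4=S, B5=F, B6=S, B8=T
input #6, q=4, t=9: outcomes B1=F, B3=F, B4=S, B5=F, B6=S, B8=T
input #7, q=5, t=6: outcomes B1=F, B3=F, B4=E, B5=F, B6=S, B8=T
the full pool covers 11 outcomes: B1=T, B1=F, B2=T, B3=F, B4=S, B4=E, B5=F, B6=S, B8=T, B8=F, B9=F
no size-1 subset reaches all 11 outcomes (best union: 6/11)
no size-2 subset reaches all 11 outcomes (best union: 10/11)
the canonical winner is {1, 3, 4}: size 3, full 11-outcome coverage, earliest index list among size-3 covers
Answer: 1, 3, 4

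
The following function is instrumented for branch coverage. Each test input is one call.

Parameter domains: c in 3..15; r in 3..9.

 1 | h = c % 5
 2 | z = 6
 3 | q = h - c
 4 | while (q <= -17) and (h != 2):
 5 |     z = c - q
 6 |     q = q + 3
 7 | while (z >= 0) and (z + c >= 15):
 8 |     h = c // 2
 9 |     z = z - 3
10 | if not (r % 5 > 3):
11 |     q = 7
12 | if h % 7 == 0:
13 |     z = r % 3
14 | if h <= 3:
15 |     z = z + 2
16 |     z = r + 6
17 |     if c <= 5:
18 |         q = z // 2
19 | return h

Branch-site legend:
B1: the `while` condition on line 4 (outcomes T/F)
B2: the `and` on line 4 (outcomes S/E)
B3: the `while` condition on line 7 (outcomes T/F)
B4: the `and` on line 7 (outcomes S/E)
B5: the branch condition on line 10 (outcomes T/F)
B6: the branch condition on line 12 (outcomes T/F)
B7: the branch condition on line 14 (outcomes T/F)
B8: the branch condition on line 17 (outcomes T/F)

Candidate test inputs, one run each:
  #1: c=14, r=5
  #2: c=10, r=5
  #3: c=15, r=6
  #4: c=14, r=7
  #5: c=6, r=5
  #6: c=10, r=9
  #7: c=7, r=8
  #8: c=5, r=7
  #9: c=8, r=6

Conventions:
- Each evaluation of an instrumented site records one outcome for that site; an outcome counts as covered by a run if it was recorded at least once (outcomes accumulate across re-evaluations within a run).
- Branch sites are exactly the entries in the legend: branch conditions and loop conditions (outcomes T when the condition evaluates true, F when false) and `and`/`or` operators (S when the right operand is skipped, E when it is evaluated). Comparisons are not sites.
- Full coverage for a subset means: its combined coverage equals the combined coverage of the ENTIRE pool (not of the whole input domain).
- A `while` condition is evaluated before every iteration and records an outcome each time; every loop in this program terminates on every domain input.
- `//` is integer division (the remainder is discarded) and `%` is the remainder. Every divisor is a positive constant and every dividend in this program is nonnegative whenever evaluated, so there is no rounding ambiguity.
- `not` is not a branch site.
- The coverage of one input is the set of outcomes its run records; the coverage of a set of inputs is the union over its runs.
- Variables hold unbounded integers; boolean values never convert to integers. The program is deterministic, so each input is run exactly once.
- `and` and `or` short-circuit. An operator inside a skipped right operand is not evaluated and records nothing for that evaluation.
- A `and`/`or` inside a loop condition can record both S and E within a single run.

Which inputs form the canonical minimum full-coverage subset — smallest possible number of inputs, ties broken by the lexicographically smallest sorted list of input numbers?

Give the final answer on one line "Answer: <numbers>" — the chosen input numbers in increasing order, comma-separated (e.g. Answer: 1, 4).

test 1 (c=14, r=5) hits B1=F, B2=S, B3=T, B3=F, B4=E, B5=T, B6=T, B7=F
test 2 (c=10, r=5) hits B1=F, B2=S, B3=T, B3=F, B4=E, B5=T, B6=F, B7=F
test 3 (c=15, r=6) hits B1=F, B2=S, B3=T, B3=F, B4=S, B4=E, B5=T, B6=T, B7=F
test 4 (c=14, r=7) hits B1=F, B2=S, B3=T, B3=F, B4=E, B5=T, B6=T, B7=F
test 5 (c=6, r=5) hits B1=F, B2=S, B3=F, B4=E, B5=T, B6=F, B7=T, B8=F
test 6 (c=10, r=9) hits B1=F, B2=S, B3=T, B3=F, B4=E, B5=F, B6=F, B7=F
test 7 (c=7, r=8) hits B1=F, B2=S, B3=F, B4=E, B5=T, B6=F, B7=T, B8=F
test 8 (c=5, r=7) hits B1=F, B2=S, B3=F, B4=E, B5=T, B6=T, B7=T, B8=T
test 9 (c=8, r=6) hits B1=F, B2=S, B3=F, B4=E, B5=T, B6=F, B7=T, B8=F
union over all inputs: B1=F, B2=S, B3=T, B3=F, B4=S, B4=E, B5=T, B5=F, B6=T, B6=F, B7=T, B7=F, B8=T, B8=F (14 outcomes)
size 1 is not enough: best union over all size-1 subsets is 9/14
size 2 is not enough: best union over all size-2 subsets is 12/14
size 3 is not enough: best union over all size-3 subsets is 13/14
inputs {3, 5, 6, 8} (size 4) cover everything; no size-4 subset with a lexicographically smaller index list covers all 14

Answer: 3, 5, 6, 8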